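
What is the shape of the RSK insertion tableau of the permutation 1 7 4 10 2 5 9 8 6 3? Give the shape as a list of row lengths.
[4, 2, 2, 1, 1]

Row-insert each entry into an empty tableau.

After inserting 1: P = [[1]].
After inserting 7: P = [[1, 7]].
After inserting 4: P = [[1, 4], [7]].
After inserting 10: P = [[1, 4, 10], [7]].
After inserting 2: P = [[1, 2, 10], [4], [7]].
After inserting 5: P = [[1, 2, 5], [4, 10], [7]].
After inserting 9: P = [[1, 2, 5, 9], [4, 10], [7]].
After inserting 8: P = [[1, 2, 5, 8], [4, 9], [7, 10]].
After inserting 6: P = [[1, 2, 5, 6], [4, 8], [7, 9], [10]].
After inserting 3: P = [[1, 2, 3, 6], [4, 5], [7, 8], [9], [10]].

The final insertion tableau P = [[1, 2, 3, 6], [4, 5], [7, 8], [9], [10]] has shape [4, 2, 2, 1, 1].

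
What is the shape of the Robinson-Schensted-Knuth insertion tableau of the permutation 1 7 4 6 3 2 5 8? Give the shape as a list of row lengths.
[4, 2, 1, 1]

Row-insert each entry into an empty tableau.

After inserting 1: P = [[1]].
After inserting 7: P = [[1, 7]].
After inserting 4: P = [[1, 4], [7]].
After inserting 6: P = [[1, 4, 6], [7]].
After inserting 3: P = [[1, 3, 6], [4], [7]].
After inserting 2: P = [[1, 2, 6], [3], [4], [7]].
After inserting 5: P = [[1, 2, 5], [3, 6], [4], [7]].
After inserting 8: P = [[1, 2, 5, 8], [3, 6], [4], [7]].

The final insertion tableau P = [[1, 2, 5, 8], [3, 6], [4], [7]] has shape [4, 2, 1, 1].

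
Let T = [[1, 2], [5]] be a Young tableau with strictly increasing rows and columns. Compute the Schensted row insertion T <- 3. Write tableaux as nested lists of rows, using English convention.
3 is larger than every entry of row 1, so it is appended to row 1. The new tableau is [[1, 2, 3], [5]].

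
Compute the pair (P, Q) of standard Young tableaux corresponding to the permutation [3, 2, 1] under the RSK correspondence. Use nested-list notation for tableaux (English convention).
Insert each entry of the permutation into P by Schensted row insertion, recording in Q the position of each new cell.

Insert 3: appended to row 1. P = [[3]].
Insert 2: 2 bumps 3 from row 1; 3 starts row 2. P = [[2], [3]].
Insert 1: 1 bumps 2 from row 1; 2 bumps 3 from row 2; 3 starts row 3. P = [[1], [2], [3]].

So P = [[1], [2], [3]], Q = [[1], [2], [3]].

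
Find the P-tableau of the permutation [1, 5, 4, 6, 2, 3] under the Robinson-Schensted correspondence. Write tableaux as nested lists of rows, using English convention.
P = [[1, 2, 3], [4, 6], [5]]

Insert 1: appended to row 1. P = [[1]].
Insert 5: appended to row 1. P = [[1, 5]].
Insert 4: 4 bumps 5 from row 1; 5 starts row 2. P = [[1, 4], [5]].
Insert 6: appended to row 1. P = [[1, 4, 6], [5]].
Insert 2: 2 bumps 4 from row 1; 4 bumps 5 from row 2; 5 starts row 3. P = [[1, 2, 6], [4], [5]].
Insert 3: 3 bumps 6 from row 1; 6 appends to row 2. P = [[1, 2, 3], [4, 6], [5]].

So P = [[1, 2, 3], [4, 6], [5]].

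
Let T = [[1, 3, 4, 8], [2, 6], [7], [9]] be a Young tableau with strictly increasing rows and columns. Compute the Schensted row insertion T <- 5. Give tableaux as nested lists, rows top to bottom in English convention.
In row 1, 5 replaces 8 (the leftmost entry greater than 5); 8 is bumped to row 2. 8 is appended to row 2. The new tableau is [[1, 3, 4, 5], [2, 6, 8], [7], [9]].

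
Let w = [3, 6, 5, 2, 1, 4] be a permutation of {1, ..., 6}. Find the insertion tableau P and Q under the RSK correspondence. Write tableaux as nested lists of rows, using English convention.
Insert each entry of the permutation into P by Schensted row insertion, recording in Q the position of each new cell.

Insert 3: appended to row 1. P = [[3]].
Insert 6: appended to row 1. P = [[3, 6]].
Insert 5: 5 bumps 6 from row 1; 6 starts row 2. P = [[3, 5], [6]].
Insert 2: 2 bumps 3 from row 1; 3 bumps 6 from row 2; 6 starts row 3. P = [[2, 5], [3], [6]].
Insert 1: 1 bumps 2 from row 1; 2 bumps 3 from row 2; 3 bumps 6 from row 3; 6 starts row 4. P = [[1, 5], [2], [3], [6]].
Insert 4: 4 bumps 5 from row 1; 5 appends to row 2. P = [[1, 4], [2, 5], [3], [6]].

So P = [[1, 4], [2, 5], [3], [6]], Q = [[1, 2], [3, 6], [4], [5]].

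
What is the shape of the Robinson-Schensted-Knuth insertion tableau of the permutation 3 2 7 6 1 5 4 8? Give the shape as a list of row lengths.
[3, 2, 2, 1]

Row-insert each entry into an empty tableau.

After inserting 3: P = [[3]].
After inserting 2: P = [[2], [3]].
After inserting 7: P = [[2, 7], [3]].
After inserting 6: P = [[2, 6], [3, 7]].
After inserting 1: P = [[1, 6], [2, 7], [3]].
After inserting 5: P = [[1, 5], [2, 6], [3, 7]].
After inserting 4: P = [[1, 4], [2, 5], [3, 6], [7]].
After inserting 8: P = [[1, 4, 8], [2, 5], [3, 6], [7]].

The final insertion tableau P = [[1, 4, 8], [2, 5], [3, 6], [7]] has shape [3, 2, 2, 1].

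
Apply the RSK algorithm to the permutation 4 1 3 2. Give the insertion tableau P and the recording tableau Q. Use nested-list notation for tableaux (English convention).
P = [[1, 2], [3], [4]], Q = [[1, 3], [2], [4]]

Insert each entry of the permutation into P by Schensted row insertion, recording in Q the position of each new cell.

Insert 4: appended to row 1. P = [[4]], Q = [[1]].
Insert 1: 1 bumps 4 from row 1; 4 starts row 2. P = [[1], [4]], Q = [[1], [2]].
Insert 3: appended to row 1. P = [[1, 3], [4]], Q = [[1, 3], [2]].
Insert 2: 2 bumps 3 from row 1; 3 bumps 4 from row 2; 4 starts row 3. P = [[1, 2], [3], [4]], Q = [[1, 3], [2], [4]].

So P = [[1, 2], [3], [4]], Q = [[1, 3], [2], [4]].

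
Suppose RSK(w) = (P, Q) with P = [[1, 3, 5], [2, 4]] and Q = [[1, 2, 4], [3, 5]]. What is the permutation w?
Reverse the RSK construction: for i from n down to 1, find the cell of Q containing i, remove the entry at that cell from P, and reverse-bump it up through P; the value ejected from row 1 is w(i).

Step i=5: Q has 5 at row 2, column 2; remove 4 from row 2 of P and reverse-bump: 4 enters row 1 and ejects 3. So w(5) = 3. P is now [[1, 4, 5], [2]].
Step i=4: Q has 4 at row 1, column 3; remove that cell from P, ejecting 5. So w(4) = 5. P is now [[1, 4], [2]].
Step i=3: Q has 3 at row 2, column 1; remove 2 from row 2 of P and reverse-bump: 2 enters row 1 and ejects 1. So w(3) = 1. P is now [[2, 4]].
Step i=2: Q has 2 at row 1, column 2; remove that cell from P, ejecting 4. So w(2) = 4. P is now [[2]].
Step i=1: Q has 1 at row 1, column 1; remove that cell from P, ejecting 2. So w(1) = 2. P is now [].

So w = 2 4 1 5 3.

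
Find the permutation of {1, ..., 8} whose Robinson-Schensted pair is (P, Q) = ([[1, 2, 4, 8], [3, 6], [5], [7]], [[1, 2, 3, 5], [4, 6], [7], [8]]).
1 5 7 3 8 6 4 2

Reverse the RSK construction: for i from n down to 1, find the cell of Q containing i, remove the entry at that cell from P, and reverse-bump it up through P; the value ejected from row 1 is w(i).

Step i=8: Q has 8 at row 4, column 1; remove 7 from row 4 of P and reverse-bump: 7 enters row 3 and ejects 5; 5 enters row 2 and ejects 3; 3 enters row 1 and ejects 2. So w(8) = 2. P is now [[1, 3, 4, 8], [5, 6], [7]].
Step i=7: Q has 7 at row 3, column 1; remove 7 from row 3 of P and reverse-bump: 7 enters row 2 and ejects 6; 6 enters row 1 and ejects 4. So w(7) = 4. P is now [[1, 3, 6, 8], [5, 7]].
Step i=6: Q has 6 at row 2, column 2; remove 7 from row 2 of P and reverse-bump: 7 enters row 1 and ejects 6. So w(6) = 6. P is now [[1, 3, 7, 8], [5]].
Step i=5: Q has 5 at row 1, column 4; remove that cell from P, ejecting 8. So w(5) = 8. P is now [[1, 3, 7], [5]].
Step i=4: Q has 4 at row 2, column 1; remove 5 from row 2 of P and reverse-bump: 5 enters row 1 and ejects 3. So w(4) = 3. P is now [[1, 5, 7]].
Step i=3: Q has 3 at row 1, column 3; remove that cell from P, ejecting 7. So w(3) = 7. P is now [[1, 5]].
Step i=2: Q has 2 at row 1, column 2; remove that cell from P, ejecting 5. So w(2) = 5. P is now [[1]].
Step i=1: Q has 1 at row 1, column 1; remove that cell from P, ejecting 1. So w(1) = 1. P is now [].

So w = 1 5 7 3 8 6 4 2.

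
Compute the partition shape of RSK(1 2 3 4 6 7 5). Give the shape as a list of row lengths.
[6, 1]

Row-insert each entry into an empty tableau.

After inserting 1: P = [[1]].
After inserting 2: P = [[1, 2]].
After inserting 3: P = [[1, 2, 3]].
After inserting 4: P = [[1, 2, 3, 4]].
After inserting 6: P = [[1, 2, 3, 4, 6]].
After inserting 7: P = [[1, 2, 3, 4, 6, 7]].
After inserting 5: P = [[1, 2, 3, 4, 5, 7], [6]].

The final insertion tableau P = [[1, 2, 3, 4, 5, 7], [6]] has shape [6, 1].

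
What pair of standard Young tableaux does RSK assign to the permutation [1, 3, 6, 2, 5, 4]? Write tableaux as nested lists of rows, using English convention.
Insert each entry of the permutation into P by Schensted row insertion, recording in Q the position of each new cell.

Insert 1: appended to row 1. P = [[1]].
Insert 3: appended to row 1. P = [[1, 3]].
Insert 6: appended to row 1. P = [[1, 3, 6]].
Insert 2: 2 bumps 3 from row 1; 3 starts row 2. P = [[1, 2, 6], [3]].
Insert 5: 5 bumps 6 from row 1; 6 appends to row 2. P = [[1, 2, 5], [3, 6]].
Insert 4: 4 bumps 5 from row 1; 5 bumps 6 from row 2; 6 starts row 3. P = [[1, 2, 4], [3, 5], [6]].

So P = [[1, 2, 4], [3, 5], [6]], Q = [[1, 2, 3], [4, 5], [6]].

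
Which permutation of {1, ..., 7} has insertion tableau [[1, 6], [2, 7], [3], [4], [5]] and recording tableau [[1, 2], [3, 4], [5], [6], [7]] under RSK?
Reverse RSK: for i = n, n-1, ..., 1, locate i in Q, remove the corresponding corner cell from P, and reverse-bump its entry up through P; the value ejected from row 1 is w(i).

So w = 5 7 4 6 3 2 1.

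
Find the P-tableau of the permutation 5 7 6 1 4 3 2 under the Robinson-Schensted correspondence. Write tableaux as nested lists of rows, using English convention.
Insert 5: appended to row 1. P = [[5]].
Insert 7: appended to row 1. P = [[5, 7]].
Insert 6: 6 bumps 7 from row 1; 7 starts row 2. P = [[5, 6], [7]].
Insert 1: 1 bumps 5 from row 1; 5 bumps 7 from row 2; 7 starts row 3. P = [[1, 6], [5], [7]].
Insert 4: 4 bumps 6 from row 1; 6 appends to row 2. P = [[1, 4], [5, 6], [7]].
Insert 3: 3 bumps 4 from row 1; 4 bumps 5 from row 2; 5 bumps 7 from row 3; 7 starts row 4. P = [[1, 3], [4, 6], [5], [7]].
Insert 2: 2 bumps 3 from row 1; 3 bumps 4 from row 2; 4 bumps 5 from row 3; 5 bumps 7 from row 4; 7 starts row 5. P = [[1, 2], [3, 6], [4], [5], [7]].

So P = [[1, 2], [3, 6], [4], [5], [7]].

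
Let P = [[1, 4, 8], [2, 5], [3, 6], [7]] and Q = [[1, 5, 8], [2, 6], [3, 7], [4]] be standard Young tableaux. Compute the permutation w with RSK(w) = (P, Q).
7 3 2 1 6 5 4 8

Reverse the RSK construction: for i from n down to 1, find the cell of Q containing i, remove the entry at that cell from P, and reverse-bump it up through P; the value ejected from row 1 is w(i).

Step i=8: Q has 8 at row 1, column 3; remove that cell from P, ejecting 8. So w(8) = 8. P is now [[1, 4], [2, 5], [3, 6], [7]].
Step i=7: Q has 7 at row 3, column 2; remove 6 from row 3 of P and reverse-bump: 6 enters row 2 and ejects 5; 5 enters row 1 and ejects 4. So w(7) = 4. P is now [[1, 5], [2, 6], [3], [7]].
Step i=6: Q has 6 at row 2, column 2; remove 6 from row 2 of P and reverse-bump: 6 enters row 1 and ejects 5. So w(6) = 5. P is now [[1, 6], [2], [3], [7]].
Step i=5: Q has 5 at row 1, column 2; remove that cell from P, ejecting 6. So w(5) = 6. P is now [[1], [2], [3], [7]].
Step i=4: Q has 4 at row 4, column 1; remove 7 from row 4 of P and reverse-bump: 7 enters row 3 and ejects 3; 3 enters row 2 and ejects 2; 2 enters row 1 and ejects 1. So w(4) = 1. P is now [[2], [3], [7]].
Step i=3: Q has 3 at row 3, column 1; remove 7 from row 3 of P and reverse-bump: 7 enters row 2 and ejects 3; 3 enters row 1 and ejects 2. So w(3) = 2. P is now [[3], [7]].
Step i=2: Q has 2 at row 2, column 1; remove 7 from row 2 of P and reverse-bump: 7 enters row 1 and ejects 3. So w(2) = 3. P is now [[7]].
Step i=1: Q has 1 at row 1, column 1; remove that cell from P, ejecting 7. So w(1) = 7. P is now [].

So w = 7 3 2 1 6 5 4 8.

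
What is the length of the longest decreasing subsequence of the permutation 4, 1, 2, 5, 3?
2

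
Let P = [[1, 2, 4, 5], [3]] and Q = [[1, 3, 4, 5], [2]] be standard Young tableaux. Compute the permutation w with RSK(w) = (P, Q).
Reverse the RSK construction: for i from n down to 1, find the cell of Q containing i, remove the entry at that cell from P, and reverse-bump it up through P; the value ejected from row 1 is w(i).

Step i=5: Q has 5 at row 1, column 4; remove that cell from P, ejecting 5. So w(5) = 5. P is now [[1, 2, 4], [3]].
Step i=4: Q has 4 at row 1, column 3; remove that cell from P, ejecting 4. So w(4) = 4. P is now [[1, 2], [3]].
Step i=3: Q has 3 at row 1, column 2; remove that cell from P, ejecting 2. So w(3) = 2. P is now [[1], [3]].
Step i=2: Q has 2 at row 2, column 1; remove 3 from row 2 of P and reverse-bump: 3 enters row 1 and ejects 1. So w(2) = 1. P is now [[3]].
Step i=1: Q has 1 at row 1, column 1; remove that cell from P, ejecting 3. So w(1) = 3. P is now [].

So w = 3 1 2 4 5.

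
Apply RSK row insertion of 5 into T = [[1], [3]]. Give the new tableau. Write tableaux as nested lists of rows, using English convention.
5 is larger than every entry of row 1, so it is appended to row 1. The new tableau is [[1, 5], [3]].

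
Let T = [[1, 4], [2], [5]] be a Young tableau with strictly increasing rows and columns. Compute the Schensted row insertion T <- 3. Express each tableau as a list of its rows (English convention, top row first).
In row 1, 3 replaces 4 (the leftmost entry greater than 3); 4 is bumped to row 2. 4 is appended to row 2. The new tableau is [[1, 3], [2, 4], [5]].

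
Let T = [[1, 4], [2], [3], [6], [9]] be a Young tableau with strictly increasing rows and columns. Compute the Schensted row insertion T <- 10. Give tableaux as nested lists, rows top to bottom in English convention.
[[1, 4, 10], [2], [3], [6], [9]]

10 is larger than every entry of row 1, so it is appended to row 1. The new tableau is [[1, 4, 10], [2], [3], [6], [9]].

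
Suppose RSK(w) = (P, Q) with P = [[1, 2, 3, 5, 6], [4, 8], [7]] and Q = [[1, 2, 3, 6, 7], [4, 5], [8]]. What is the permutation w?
1 7 8 2 4 5 6 3

Reverse the RSK construction: for i from n down to 1, find the cell of Q containing i, remove the entry at that cell from P, and reverse-bump it up through P; the value ejected from row 1 is w(i).

Step i=8: Q has 8 at row 3, column 1; remove 7 from row 3 of P and reverse-bump: 7 enters row 2 and ejects 4; 4 enters row 1 and ejects 3. So w(8) = 3. P is now [[1, 2, 4, 5, 6], [7, 8]].
Step i=7: Q has 7 at row 1, column 5; remove that cell from P, ejecting 6. So w(7) = 6. P is now [[1, 2, 4, 5], [7, 8]].
Step i=6: Q has 6 at row 1, column 4; remove that cell from P, ejecting 5. So w(6) = 5. P is now [[1, 2, 4], [7, 8]].
Step i=5: Q has 5 at row 2, column 2; remove 8 from row 2 of P and reverse-bump: 8 enters row 1 and ejects 4. So w(5) = 4. P is now [[1, 2, 8], [7]].
Step i=4: Q has 4 at row 2, column 1; remove 7 from row 2 of P and reverse-bump: 7 enters row 1 and ejects 2. So w(4) = 2. P is now [[1, 7, 8]].
Step i=3: Q has 3 at row 1, column 3; remove that cell from P, ejecting 8. So w(3) = 8. P is now [[1, 7]].
Step i=2: Q has 2 at row 1, column 2; remove that cell from P, ejecting 7. So w(2) = 7. P is now [[1]].
Step i=1: Q has 1 at row 1, column 1; remove that cell from P, ejecting 1. So w(1) = 1. P is now [].

So w = 1 7 8 2 4 5 6 3.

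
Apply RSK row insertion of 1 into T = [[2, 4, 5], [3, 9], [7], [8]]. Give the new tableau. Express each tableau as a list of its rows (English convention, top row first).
In row 1, 1 replaces 2 (the leftmost entry greater than 1); 2 is bumped to row 2. In row 2, 2 replaces 3 (the leftmost entry greater than 2); 3 is bumped to row 3. In row 3, 3 replaces 7 (the leftmost entry greater than 3); 7 is bumped to row 4. In row 4, 7 replaces 8 (the leftmost entry greater than 7); 8 is bumped to row 5. 8 starts a new row 5. The new tableau is [[1, 4, 5], [2, 9], [3], [7], [8]].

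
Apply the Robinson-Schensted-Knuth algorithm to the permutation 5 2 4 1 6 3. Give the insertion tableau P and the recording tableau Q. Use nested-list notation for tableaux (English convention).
P = [[1, 3, 6], [2, 4], [5]], Q = [[1, 3, 5], [2, 6], [4]]

Insert each entry of the permutation into P by Schensted row insertion, recording in Q the position of each new cell.

Insert 5: appended to row 1. P = [[5]].
Insert 2: 2 bumps 5 from row 1; 5 starts row 2. P = [[2], [5]].
Insert 4: appended to row 1. P = [[2, 4], [5]].
Insert 1: 1 bumps 2 from row 1; 2 bumps 5 from row 2; 5 starts row 3. P = [[1, 4], [2], [5]].
Insert 6: appended to row 1. P = [[1, 4, 6], [2], [5]].
Insert 3: 3 bumps 4 from row 1; 4 appends to row 2. P = [[1, 3, 6], [2, 4], [5]].

So P = [[1, 3, 6], [2, 4], [5]], Q = [[1, 3, 5], [2, 6], [4]].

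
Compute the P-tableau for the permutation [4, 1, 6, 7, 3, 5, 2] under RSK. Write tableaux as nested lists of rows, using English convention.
P = [[1, 2, 5], [3, 6, 7], [4]]

Insert 4: appended to row 1. P = [[4]].
Insert 1: 1 bumps 4 from row 1; 4 starts row 2. P = [[1], [4]].
Insert 6: appended to row 1. P = [[1, 6], [4]].
Insert 7: appended to row 1. P = [[1, 6, 7], [4]].
Insert 3: 3 bumps 6 from row 1; 6 appends to row 2. P = [[1, 3, 7], [4, 6]].
Insert 5: 5 bumps 7 from row 1; 7 appends to row 2. P = [[1, 3, 5], [4, 6, 7]].
Insert 2: 2 bumps 3 from row 1; 3 bumps 4 from row 2; 4 starts row 3. P = [[1, 2, 5], [3, 6, 7], [4]].

So P = [[1, 2, 5], [3, 6, 7], [4]].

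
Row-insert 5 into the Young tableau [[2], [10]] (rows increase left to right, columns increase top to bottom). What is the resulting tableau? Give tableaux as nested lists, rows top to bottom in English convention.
[[2, 5], [10]]

5 is larger than every entry of row 1, so it is appended to row 1. The new tableau is [[2, 5], [10]].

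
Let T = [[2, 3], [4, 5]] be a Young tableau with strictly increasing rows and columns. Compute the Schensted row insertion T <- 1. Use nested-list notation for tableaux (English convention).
In row 1, 1 replaces 2 (the leftmost entry greater than 1); 2 is bumped to row 2. In row 2, 2 replaces 4 (the leftmost entry greater than 2); 4 is bumped to row 3. 4 starts a new row 3. The new tableau is [[1, 3], [2, 5], [4]].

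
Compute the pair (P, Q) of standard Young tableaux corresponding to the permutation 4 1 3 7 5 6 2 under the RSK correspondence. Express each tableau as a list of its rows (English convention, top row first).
P = [[1, 2, 5, 6], [3, 7], [4]], Q = [[1, 3, 4, 6], [2, 5], [7]]

Insert each entry of the permutation into P by Schensted row insertion, recording in Q the position of each new cell.

Insert 4: appended to row 1. P = [[4]].
Insert 1: 1 bumps 4 from row 1; 4 starts row 2. P = [[1], [4]].
Insert 3: appended to row 1. P = [[1, 3], [4]].
Insert 7: appended to row 1. P = [[1, 3, 7], [4]].
Insert 5: 5 bumps 7 from row 1; 7 appends to row 2. P = [[1, 3, 5], [4, 7]].
Insert 6: appended to row 1. P = [[1, 3, 5, 6], [4, 7]].
Insert 2: 2 bumps 3 from row 1; 3 bumps 4 from row 2; 4 starts row 3. P = [[1, 2, 5, 6], [3, 7], [4]].

So P = [[1, 2, 5, 6], [3, 7], [4]], Q = [[1, 3, 4, 6], [2, 5], [7]].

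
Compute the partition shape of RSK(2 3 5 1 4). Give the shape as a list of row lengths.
Row-insert each entry into an empty tableau.

After inserting 2: P = [[2]].
After inserting 3: P = [[2, 3]].
After inserting 5: P = [[2, 3, 5]].
After inserting 1: P = [[1, 3, 5], [2]].
After inserting 4: P = [[1, 3, 4], [2, 5]].

The final insertion tableau P = [[1, 3, 4], [2, 5]] has shape [3, 2].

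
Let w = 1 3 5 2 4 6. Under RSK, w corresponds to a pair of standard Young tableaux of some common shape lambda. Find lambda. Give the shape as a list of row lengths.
Row-insert each entry into an empty tableau.

After inserting 1: P = [[1]].
After inserting 3: P = [[1, 3]].
After inserting 5: P = [[1, 3, 5]].
After inserting 2: P = [[1, 2, 5], [3]].
After inserting 4: P = [[1, 2, 4], [3, 5]].
After inserting 6: P = [[1, 2, 4, 6], [3, 5]].

The final insertion tableau P = [[1, 2, 4, 6], [3, 5]] has shape [4, 2].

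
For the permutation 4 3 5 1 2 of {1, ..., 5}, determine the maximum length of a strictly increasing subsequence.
2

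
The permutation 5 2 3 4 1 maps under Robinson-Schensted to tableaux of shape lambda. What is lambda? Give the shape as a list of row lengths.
Row-insert each entry into an empty tableau.

After inserting 5: P = [[5]].
After inserting 2: P = [[2], [5]].
After inserting 3: P = [[2, 3], [5]].
After inserting 4: P = [[2, 3, 4], [5]].
After inserting 1: P = [[1, 3, 4], [2], [5]].

The final insertion tableau P = [[1, 3, 4], [2], [5]] has shape [3, 1, 1].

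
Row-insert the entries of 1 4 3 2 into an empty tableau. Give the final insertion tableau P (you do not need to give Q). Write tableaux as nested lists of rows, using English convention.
P = [[1, 2], [3], [4]]

Insert 1: appended to row 1. P = [[1]].
Insert 4: appended to row 1. P = [[1, 4]].
Insert 3: 3 bumps 4 from row 1; 4 starts row 2. P = [[1, 3], [4]].
Insert 2: 2 bumps 3 from row 1; 3 bumps 4 from row 2; 4 starts row 3. P = [[1, 2], [3], [4]].

So P = [[1, 2], [3], [4]].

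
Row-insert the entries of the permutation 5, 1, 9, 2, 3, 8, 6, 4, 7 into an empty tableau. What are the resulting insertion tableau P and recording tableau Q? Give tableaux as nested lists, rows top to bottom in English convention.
P = [[1, 2, 3, 4, 7], [5, 6], [8], [9]], Q = [[1, 3, 5, 6, 9], [2, 4], [7], [8]]

Insert each entry of the permutation into P by Schensted row insertion, recording in Q the position of each new cell.

Insert 5: appended to row 1. P = [[5]].
Insert 1: 1 bumps 5 from row 1; 5 starts row 2. P = [[1], [5]].
Insert 9: appended to row 1. P = [[1, 9], [5]].
Insert 2: 2 bumps 9 from row 1; 9 appends to row 2. P = [[1, 2], [5, 9]].
Insert 3: appended to row 1. P = [[1, 2, 3], [5, 9]].
Insert 8: appended to row 1. P = [[1, 2, 3, 8], [5, 9]].
Insert 6: 6 bumps 8 from row 1; 8 bumps 9 from row 2; 9 starts row 3. P = [[1, 2, 3, 6], [5, 8], [9]].
Insert 4: 4 bumps 6 from row 1; 6 bumps 8 from row 2; 8 bumps 9 from row 3; 9 starts row 4. P = [[1, 2, 3, 4], [5, 6], [8], [9]].
Insert 7: appended to row 1. P = [[1, 2, 3, 4, 7], [5, 6], [8], [9]].

So P = [[1, 2, 3, 4, 7], [5, 6], [8], [9]], Q = [[1, 3, 5, 6, 9], [2, 4], [7], [8]].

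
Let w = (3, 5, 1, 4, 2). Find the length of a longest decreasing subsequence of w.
3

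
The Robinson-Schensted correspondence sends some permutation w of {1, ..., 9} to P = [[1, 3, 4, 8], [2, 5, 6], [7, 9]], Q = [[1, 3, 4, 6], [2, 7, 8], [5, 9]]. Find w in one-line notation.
7 2 5 6 1 9 3 8 4

Reverse the RSK construction: for i from n down to 1, find the cell of Q containing i, remove the entry at that cell from P, and reverse-bump it up through P; the value ejected from row 1 is w(i).

Step i=9: Q has 9 at row 3, column 2; remove 9 from row 3 of P and reverse-bump: 9 enters row 2 and ejects 6; 6 enters row 1 and ejects 4. So w(9) = 4. P is now [[1, 3, 6, 8], [2, 5, 9], [7]].
Step i=8: Q has 8 at row 2, column 3; remove 9 from row 2 of P and reverse-bump: 9 enters row 1 and ejects 8. So w(8) = 8. P is now [[1, 3, 6, 9], [2, 5], [7]].
Step i=7: Q has 7 at row 2, column 2; remove 5 from row 2 of P and reverse-bump: 5 enters row 1 and ejects 3. So w(7) = 3. P is now [[1, 5, 6, 9], [2], [7]].
Step i=6: Q has 6 at row 1, column 4; remove that cell from P, ejecting 9. So w(6) = 9. P is now [[1, 5, 6], [2], [7]].
Step i=5: Q has 5 at row 3, column 1; remove 7 from row 3 of P and reverse-bump: 7 enters row 2 and ejects 2; 2 enters row 1 and ejects 1. So w(5) = 1. P is now [[2, 5, 6], [7]].
Step i=4: Q has 4 at row 1, column 3; remove that cell from P, ejecting 6. So w(4) = 6. P is now [[2, 5], [7]].
Step i=3: Q has 3 at row 1, column 2; remove that cell from P, ejecting 5. So w(3) = 5. P is now [[2], [7]].
Step i=2: Q has 2 at row 2, column 1; remove 7 from row 2 of P and reverse-bump: 7 enters row 1 and ejects 2. So w(2) = 2. P is now [[7]].
Step i=1: Q has 1 at row 1, column 1; remove that cell from P, ejecting 7. So w(1) = 7. P is now [].

So w = 7 2 5 6 1 9 3 8 4.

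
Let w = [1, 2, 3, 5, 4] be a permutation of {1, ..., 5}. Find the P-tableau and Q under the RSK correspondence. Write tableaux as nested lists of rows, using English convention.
P = [[1, 2, 3, 4], [5]], Q = [[1, 2, 3, 4], [5]]

Insert each entry of the permutation into P by Schensted row insertion, recording in Q the position of each new cell.

Insert 1: appended to row 1. P = [[1]].
Insert 2: appended to row 1. P = [[1, 2]].
Insert 3: appended to row 1. P = [[1, 2, 3]].
Insert 5: appended to row 1. P = [[1, 2, 3, 5]].
Insert 4: 4 bumps 5 from row 1; 5 starts row 2. P = [[1, 2, 3, 4], [5]].

So P = [[1, 2, 3, 4], [5]], Q = [[1, 2, 3, 4], [5]].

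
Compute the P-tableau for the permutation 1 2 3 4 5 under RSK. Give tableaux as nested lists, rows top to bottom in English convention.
P = [[1, 2, 3, 4, 5]]

Insert 1: appended to row 1. P = [[1]].
Insert 2: appended to row 1. P = [[1, 2]].
Insert 3: appended to row 1. P = [[1, 2, 3]].
Insert 4: appended to row 1. P = [[1, 2, 3, 4]].
Insert 5: appended to row 1. P = [[1, 2, 3, 4, 5]].

So P = [[1, 2, 3, 4, 5]].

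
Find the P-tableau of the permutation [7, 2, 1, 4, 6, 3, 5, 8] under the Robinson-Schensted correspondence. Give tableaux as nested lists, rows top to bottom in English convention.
After inserting 7: P = [[7]].
After inserting 2: P = [[2], [7]].
After inserting 1: P = [[1], [2], [7]].
After inserting 4: P = [[1, 4], [2], [7]].
After inserting 6: P = [[1, 4, 6], [2], [7]].
After inserting 3: P = [[1, 3, 6], [2, 4], [7]].
After inserting 5: P = [[1, 3, 5], [2, 4, 6], [7]].
After inserting 8: P = [[1, 3, 5, 8], [2, 4, 6], [7]].

So P = [[1, 3, 5, 8], [2, 4, 6], [7]].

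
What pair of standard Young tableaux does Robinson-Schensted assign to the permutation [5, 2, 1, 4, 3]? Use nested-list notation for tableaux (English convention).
P = [[1, 3], [2, 4], [5]], Q = [[1, 4], [2, 5], [3]]

Insert each entry of the permutation into P by Schensted row insertion, recording in Q the position of each new cell.

Insert 5: appended to row 1. P = [[5]].
Insert 2: 2 bumps 5 from row 1; 5 starts row 2. P = [[2], [5]].
Insert 1: 1 bumps 2 from row 1; 2 bumps 5 from row 2; 5 starts row 3. P = [[1], [2], [5]].
Insert 4: appended to row 1. P = [[1, 4], [2], [5]].
Insert 3: 3 bumps 4 from row 1; 4 appends to row 2. P = [[1, 3], [2, 4], [5]].

So P = [[1, 3], [2, 4], [5]], Q = [[1, 4], [2, 5], [3]].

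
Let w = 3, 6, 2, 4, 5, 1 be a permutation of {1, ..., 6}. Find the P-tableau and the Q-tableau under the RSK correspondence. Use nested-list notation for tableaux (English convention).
Insert each entry of the permutation into P by Schensted row insertion, recording in Q the position of each new cell.

After inserting 3: P = [[3]].
After inserting 6: P = [[3, 6]].
After inserting 2: P = [[2, 6], [3]].
After inserting 4: P = [[2, 4], [3, 6]].
After inserting 5: P = [[2, 4, 5], [3, 6]].
After inserting 1: P = [[1, 4, 5], [2, 6], [3]].

So P = [[1, 4, 5], [2, 6], [3]], Q = [[1, 2, 5], [3, 4], [6]].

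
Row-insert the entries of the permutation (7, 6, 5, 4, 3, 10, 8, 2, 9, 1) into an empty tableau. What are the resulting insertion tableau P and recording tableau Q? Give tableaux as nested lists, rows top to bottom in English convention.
Insert each entry of the permutation into P by Schensted row insertion, recording in Q the position of each new cell.

After inserting 7: P = [[7]].
After inserting 6: P = [[6], [7]].
After inserting 5: P = [[5], [6], [7]].
After inserting 4: P = [[4], [5], [6], [7]].
After inserting 3: P = [[3], [4], [5], [6], [7]].
After inserting 10: P = [[3, 10], [4], [5], [6], [7]].
After inserting 8: P = [[3, 8], [4, 10], [5], [6], [7]].
After inserting 2: P = [[2, 8], [3, 10], [4], [5], [6], [7]].
After inserting 9: P = [[2, 8, 9], [3, 10], [4], [5], [6], [7]].
After inserting 1: P = [[1, 8, 9], [2, 10], [3], [4], [5], [6], [7]].

So P = [[1, 8, 9], [2, 10], [3], [4], [5], [6], [7]], Q = [[1, 6, 9], [2, 7], [3], [4], [5], [8], [10]].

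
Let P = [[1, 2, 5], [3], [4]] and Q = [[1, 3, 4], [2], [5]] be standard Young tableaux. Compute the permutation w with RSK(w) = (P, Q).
4 1 3 5 2

Reverse the RSK construction: for i from n down to 1, find the cell of Q containing i, remove the entry at that cell from P, and reverse-bump it up through P; the value ejected from row 1 is w(i).

Step i=5: Q has 5 at row 3, column 1; remove 4 from row 3 of P and reverse-bump: 4 enters row 2 and ejects 3; 3 enters row 1 and ejects 2. So w(5) = 2. P is now [[1, 3, 5], [4]].
Step i=4: Q has 4 at row 1, column 3; remove that cell from P, ejecting 5. So w(4) = 5. P is now [[1, 3], [4]].
Step i=3: Q has 3 at row 1, column 2; remove that cell from P, ejecting 3. So w(3) = 3. P is now [[1], [4]].
Step i=2: Q has 2 at row 2, column 1; remove 4 from row 2 of P and reverse-bump: 4 enters row 1 and ejects 1. So w(2) = 1. P is now [[4]].
Step i=1: Q has 1 at row 1, column 1; remove that cell from P, ejecting 4. So w(1) = 4. P is now [].

So w = 4 1 3 5 2.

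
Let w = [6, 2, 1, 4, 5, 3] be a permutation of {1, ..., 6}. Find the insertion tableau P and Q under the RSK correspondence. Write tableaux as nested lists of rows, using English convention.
P = [[1, 3, 5], [2, 4], [6]], Q = [[1, 4, 5], [2, 6], [3]]

Insert each entry of the permutation into P by Schensted row insertion, recording in Q the position of each new cell.

Insert 6: appended to row 1. P = [[6]], Q = [[1]].
Insert 2: 2 bumps 6 from row 1; 6 starts row 2. P = [[2], [6]], Q = [[1], [2]].
Insert 1: 1 bumps 2 from row 1; 2 bumps 6 from row 2; 6 starts row 3. P = [[1], [2], [6]], Q = [[1], [2], [3]].
Insert 4: appended to row 1. P = [[1, 4], [2], [6]], Q = [[1, 4], [2], [3]].
Insert 5: appended to row 1. P = [[1, 4, 5], [2], [6]], Q = [[1, 4, 5], [2], [3]].
Insert 3: 3 bumps 4 from row 1; 4 appends to row 2. P = [[1, 3, 5], [2, 4], [6]], Q = [[1, 4, 5], [2, 6], [3]].

So P = [[1, 3, 5], [2, 4], [6]], Q = [[1, 4, 5], [2, 6], [3]].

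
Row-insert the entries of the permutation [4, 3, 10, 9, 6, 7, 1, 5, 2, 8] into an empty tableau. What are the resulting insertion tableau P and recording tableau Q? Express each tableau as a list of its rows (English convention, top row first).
Insert each entry of the permutation into P by Schensted row insertion, recording in Q the position of each new cell.

Insert 4: appended to row 1. P = [[4]].
Insert 3: 3 bumps 4 from row 1; 4 starts row 2. P = [[3], [4]].
Insert 10: appended to row 1. P = [[3, 10], [4]].
Insert 9: 9 bumps 10 from row 1; 10 appends to row 2. P = [[3, 9], [4, 10]].
Insert 6: 6 bumps 9 from row 1; 9 bumps 10 from row 2; 10 starts row 3. P = [[3, 6], [4, 9], [10]].
Insert 7: appended to row 1. P = [[3, 6, 7], [4, 9], [10]].
Insert 1: 1 bumps 3 from row 1; 3 bumps 4 from row 2; 4 bumps 10 from row 3; 10 starts row 4. P = [[1, 6, 7], [3, 9], [4], [10]].
Insert 5: 5 bumps 6 from row 1; 6 bumps 9 from row 2; 9 appends to row 3. P = [[1, 5, 7], [3, 6], [4, 9], [10]].
Insert 2: 2 bumps 5 from row 1; 5 bumps 6 from row 2; 6 bumps 9 from row 3; 9 bumps 10 from row 4; 10 starts row 5. P = [[1, 2, 7], [3, 5], [4, 6], [9], [10]].
Insert 8: appended to row 1. P = [[1, 2, 7, 8], [3, 5], [4, 6], [9], [10]].

So P = [[1, 2, 7, 8], [3, 5], [4, 6], [9], [10]], Q = [[1, 3, 6, 10], [2, 4], [5, 8], [7], [9]].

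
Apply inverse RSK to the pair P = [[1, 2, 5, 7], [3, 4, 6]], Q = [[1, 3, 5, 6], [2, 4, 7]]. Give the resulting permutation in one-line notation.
Reverse RSK: for i = n, n-1, ..., 1, locate i in Q, remove the corresponding corner cell from P, and reverse-bump its entry up through P; the value ejected from row 1 is w(i).

So w = 3 1 4 2 6 7 5.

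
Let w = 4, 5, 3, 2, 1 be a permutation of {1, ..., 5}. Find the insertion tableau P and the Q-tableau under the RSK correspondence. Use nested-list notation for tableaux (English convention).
Insert each entry of the permutation into P by Schensted row insertion, recording in Q the position of each new cell.

Insert 4: appended to row 1. P = [[4]].
Insert 5: appended to row 1. P = [[4, 5]].
Insert 3: 3 bumps 4 from row 1; 4 starts row 2. P = [[3, 5], [4]].
Insert 2: 2 bumps 3 from row 1; 3 bumps 4 from row 2; 4 starts row 3. P = [[2, 5], [3], [4]].
Insert 1: 1 bumps 2 from row 1; 2 bumps 3 from row 2; 3 bumps 4 from row 3; 4 starts row 4. P = [[1, 5], [2], [3], [4]].

So P = [[1, 5], [2], [3], [4]], Q = [[1, 2], [3], [4], [5]].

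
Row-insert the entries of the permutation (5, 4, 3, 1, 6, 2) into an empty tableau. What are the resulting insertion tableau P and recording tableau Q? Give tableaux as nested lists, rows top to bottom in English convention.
Insert each entry of the permutation into P by Schensted row insertion, recording in Q the position of each new cell.

Insert 5: appended to row 1. P = [[5]].
Insert 4: 4 bumps 5 from row 1; 5 starts row 2. P = [[4], [5]].
Insert 3: 3 bumps 4 from row 1; 4 bumps 5 from row 2; 5 starts row 3. P = [[3], [4], [5]].
Insert 1: 1 bumps 3 from row 1; 3 bumps 4 from row 2; 4 bumps 5 from row 3; 5 starts row 4. P = [[1], [3], [4], [5]].
Insert 6: appended to row 1. P = [[1, 6], [3], [4], [5]].
Insert 2: 2 bumps 6 from row 1; 6 appends to row 2. P = [[1, 2], [3, 6], [4], [5]].

So P = [[1, 2], [3, 6], [4], [5]], Q = [[1, 5], [2, 6], [3], [4]].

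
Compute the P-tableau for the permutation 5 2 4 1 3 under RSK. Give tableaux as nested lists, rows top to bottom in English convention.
P = [[1, 3], [2, 4], [5]]

Insert 5: appended to row 1. P = [[5]].
Insert 2: 2 bumps 5 from row 1; 5 starts row 2. P = [[2], [5]].
Insert 4: appended to row 1. P = [[2, 4], [5]].
Insert 1: 1 bumps 2 from row 1; 2 bumps 5 from row 2; 5 starts row 3. P = [[1, 4], [2], [5]].
Insert 3: 3 bumps 4 from row 1; 4 appends to row 2. P = [[1, 3], [2, 4], [5]].

So P = [[1, 3], [2, 4], [5]].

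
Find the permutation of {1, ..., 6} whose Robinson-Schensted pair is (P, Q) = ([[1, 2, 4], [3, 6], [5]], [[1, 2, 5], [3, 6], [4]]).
1 5 3 2 6 4

Reverse RSK: for i = n, n-1, ..., 1, locate i in Q, remove the corresponding corner cell from P, and reverse-bump its entry up through P; the value ejected from row 1 is w(i).

So w = 1 5 3 2 6 4.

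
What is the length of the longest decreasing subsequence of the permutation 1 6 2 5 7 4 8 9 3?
4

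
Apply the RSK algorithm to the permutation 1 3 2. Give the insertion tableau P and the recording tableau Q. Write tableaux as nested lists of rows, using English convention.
P = [[1, 2], [3]], Q = [[1, 2], [3]]

Insert each entry of the permutation into P by Schensted row insertion, recording in Q the position of each new cell.

Insert 1: appended to row 1. P = [[1]].
Insert 3: appended to row 1. P = [[1, 3]].
Insert 2: 2 bumps 3 from row 1; 3 starts row 2. P = [[1, 2], [3]].

So P = [[1, 2], [3]], Q = [[1, 2], [3]].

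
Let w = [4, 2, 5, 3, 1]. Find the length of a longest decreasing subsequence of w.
3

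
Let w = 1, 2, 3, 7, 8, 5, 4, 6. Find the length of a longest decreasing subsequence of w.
3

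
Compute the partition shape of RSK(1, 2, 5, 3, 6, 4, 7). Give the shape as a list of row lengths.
Row-insert each entry into an empty tableau.

After inserting 1: P = [[1]].
After inserting 2: P = [[1, 2]].
After inserting 5: P = [[1, 2, 5]].
After inserting 3: P = [[1, 2, 3], [5]].
After inserting 6: P = [[1, 2, 3, 6], [5]].
After inserting 4: P = [[1, 2, 3, 4], [5, 6]].
After inserting 7: P = [[1, 2, 3, 4, 7], [5, 6]].

The final insertion tableau P = [[1, 2, 3, 4, 7], [5, 6]] has shape [5, 2].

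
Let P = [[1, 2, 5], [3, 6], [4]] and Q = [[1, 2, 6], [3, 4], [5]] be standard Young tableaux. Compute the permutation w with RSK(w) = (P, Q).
Reverse RSK: for i = n, n-1, ..., 1, locate i in Q, remove the corresponding corner cell from P, and reverse-bump its entry up through P; the value ejected from row 1 is w(i).

So w = 4 6 1 3 2 5.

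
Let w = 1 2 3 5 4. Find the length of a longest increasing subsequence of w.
4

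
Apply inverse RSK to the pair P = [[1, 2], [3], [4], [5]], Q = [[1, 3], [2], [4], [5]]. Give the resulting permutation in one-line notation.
Reverse RSK: for i = n, n-1, ..., 1, locate i in Q, remove the corresponding corner cell from P, and reverse-bump its entry up through P; the value ejected from row 1 is w(i).

So w = 5 1 4 3 2.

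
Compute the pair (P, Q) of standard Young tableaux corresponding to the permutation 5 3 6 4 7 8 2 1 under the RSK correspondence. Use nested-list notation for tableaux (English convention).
Insert each entry of the permutation into P by Schensted row insertion, recording in Q the position of each new cell.

Insert 5: appended to row 1. P = [[5]].
Insert 3: 3 bumps 5 from row 1; 5 starts row 2. P = [[3], [5]].
Insert 6: appended to row 1. P = [[3, 6], [5]].
Insert 4: 4 bumps 6 from row 1; 6 appends to row 2. P = [[3, 4], [5, 6]].
Insert 7: appended to row 1. P = [[3, 4, 7], [5, 6]].
Insert 8: appended to row 1. P = [[3, 4, 7, 8], [5, 6]].
Insert 2: 2 bumps 3 from row 1; 3 bumps 5 from row 2; 5 starts row 3. P = [[2, 4, 7, 8], [3, 6], [5]].
Insert 1: 1 bumps 2 from row 1; 2 bumps 3 from row 2; 3 bumps 5 from row 3; 5 starts row 4. P = [[1, 4, 7, 8], [2, 6], [3], [5]].

So P = [[1, 4, 7, 8], [2, 6], [3], [5]], Q = [[1, 3, 5, 6], [2, 4], [7], [8]].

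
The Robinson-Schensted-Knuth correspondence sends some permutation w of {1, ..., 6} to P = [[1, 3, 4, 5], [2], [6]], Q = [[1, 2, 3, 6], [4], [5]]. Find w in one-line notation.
2 3 6 4 1 5

Reverse the RSK construction: for i from n down to 1, find the cell of Q containing i, remove the entry at that cell from P, and reverse-bump it up through P; the value ejected from row 1 is w(i).

Step i=6: Q has 6 at row 1, column 4; remove that cell from P, ejecting 5. So w(6) = 5. P is now [[1, 3, 4], [2], [6]].
Step i=5: Q has 5 at row 3, column 1; remove 6 from row 3 of P and reverse-bump: 6 enters row 2 and ejects 2; 2 enters row 1 and ejects 1. So w(5) = 1. P is now [[2, 3, 4], [6]].
Step i=4: Q has 4 at row 2, column 1; remove 6 from row 2 of P and reverse-bump: 6 enters row 1 and ejects 4. So w(4) = 4. P is now [[2, 3, 6]].
Step i=3: Q has 3 at row 1, column 3; remove that cell from P, ejecting 6. So w(3) = 6. P is now [[2, 3]].
Step i=2: Q has 2 at row 1, column 2; remove that cell from P, ejecting 3. So w(2) = 3. P is now [[2]].
Step i=1: Q has 1 at row 1, column 1; remove that cell from P, ejecting 2. So w(1) = 2. P is now [].

So w = 2 3 6 4 1 5.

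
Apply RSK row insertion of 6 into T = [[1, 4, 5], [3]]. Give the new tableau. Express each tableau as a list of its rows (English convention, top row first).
6 is larger than every entry of row 1, so it is appended to row 1. The new tableau is [[1, 4, 5, 6], [3]].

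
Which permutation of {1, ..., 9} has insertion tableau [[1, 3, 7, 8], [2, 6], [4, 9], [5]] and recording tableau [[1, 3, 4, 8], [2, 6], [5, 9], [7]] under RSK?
5 4 6 9 2 7 1 8 3

Reverse the RSK construction: for i from n down to 1, find the cell of Q containing i, remove the entry at that cell from P, and reverse-bump it up through P; the value ejected from row 1 is w(i).

Step i=9: Q has 9 at row 3, column 2; remove 9 from row 3 of P and reverse-bump: 9 enters row 2 and ejects 6; 6 enters row 1 and ejects 3. So w(9) = 3. P is now [[1, 6, 7, 8], [2, 9], [4], [5]].
Step i=8: Q has 8 at row 1, column 4; remove that cell from P, ejecting 8. So w(8) = 8. P is now [[1, 6, 7], [2, 9], [4], [5]].
Step i=7: Q has 7 at row 4, column 1; remove 5 from row 4 of P and reverse-bump: 5 enters row 3 and ejects 4; 4 enters row 2 and ejects 2; 2 enters row 1 and ejects 1. So w(7) = 1. P is now [[2, 6, 7], [4, 9], [5]].
Step i=6: Q has 6 at row 2, column 2; remove 9 from row 2 of P and reverse-bump: 9 enters row 1 and ejects 7. So w(6) = 7. P is now [[2, 6, 9], [4], [5]].
Step i=5: Q has 5 at row 3, column 1; remove 5 from row 3 of P and reverse-bump: 5 enters row 2 and ejects 4; 4 enters row 1 and ejects 2. So w(5) = 2. P is now [[4, 6, 9], [5]].
Step i=4: Q has 4 at row 1, column 3; remove that cell from P, ejecting 9. So w(4) = 9. P is now [[4, 6], [5]].
Step i=3: Q has 3 at row 1, column 2; remove that cell from P, ejecting 6. So w(3) = 6. P is now [[4], [5]].
Step i=2: Q has 2 at row 2, column 1; remove 5 from row 2 of P and reverse-bump: 5 enters row 1 and ejects 4. So w(2) = 4. P is now [[5]].
Step i=1: Q has 1 at row 1, column 1; remove that cell from P, ejecting 5. So w(1) = 5. P is now [].

So w = 5 4 6 9 2 7 1 8 3.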